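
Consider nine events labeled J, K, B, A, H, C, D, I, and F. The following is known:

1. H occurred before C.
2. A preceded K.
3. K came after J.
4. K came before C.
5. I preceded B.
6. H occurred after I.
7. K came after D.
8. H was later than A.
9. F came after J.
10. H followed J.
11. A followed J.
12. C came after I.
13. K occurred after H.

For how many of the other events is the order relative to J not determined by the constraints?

3

Forced after J: A, C, F, H, and K.
That leaves B, D, and I with no forced order relative to J — 3.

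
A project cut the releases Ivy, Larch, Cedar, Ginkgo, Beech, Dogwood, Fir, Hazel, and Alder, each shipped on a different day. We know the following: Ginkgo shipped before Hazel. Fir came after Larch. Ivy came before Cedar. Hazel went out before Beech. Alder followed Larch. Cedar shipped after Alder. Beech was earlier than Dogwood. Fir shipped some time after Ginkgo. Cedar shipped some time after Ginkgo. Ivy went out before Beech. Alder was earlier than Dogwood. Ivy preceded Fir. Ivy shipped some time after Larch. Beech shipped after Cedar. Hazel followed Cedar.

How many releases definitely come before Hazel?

5

Directly stated before Hazel: Cedar and Ginkgo.
Alder reaches Hazel via Alder → Cedar → Hazel.
Ivy reaches Hazel via Ivy → Cedar → Hazel.
Larch reaches Hazel via Larch → Ivy → Cedar → Hazel.
No chain forces Dogwood (or any of the others) ahead of Hazel.
That's Alder, Cedar, Ginkgo, Ivy, and Larch — 5 in all.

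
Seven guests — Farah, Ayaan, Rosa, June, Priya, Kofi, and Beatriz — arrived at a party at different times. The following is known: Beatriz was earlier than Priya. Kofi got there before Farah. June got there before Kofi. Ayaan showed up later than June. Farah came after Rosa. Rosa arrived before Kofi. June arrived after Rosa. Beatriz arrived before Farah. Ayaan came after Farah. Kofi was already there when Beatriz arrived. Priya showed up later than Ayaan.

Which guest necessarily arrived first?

Rosa has a chain of constraints placing them before every other guest, so Rosa must be first.

Rosa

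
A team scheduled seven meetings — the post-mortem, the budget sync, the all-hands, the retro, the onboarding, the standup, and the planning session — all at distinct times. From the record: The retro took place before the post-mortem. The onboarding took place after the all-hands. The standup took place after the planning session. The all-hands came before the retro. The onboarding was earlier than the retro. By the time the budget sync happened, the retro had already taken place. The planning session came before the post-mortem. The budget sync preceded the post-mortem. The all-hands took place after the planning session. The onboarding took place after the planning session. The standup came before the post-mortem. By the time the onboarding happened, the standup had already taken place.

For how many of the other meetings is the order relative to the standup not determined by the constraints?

1

Forced before the standup: the planning session; forced after the standup: the budget sync, the onboarding, the post-mortem, and the retro.
That leaves the all-hands with no forced order relative to the standup — 1.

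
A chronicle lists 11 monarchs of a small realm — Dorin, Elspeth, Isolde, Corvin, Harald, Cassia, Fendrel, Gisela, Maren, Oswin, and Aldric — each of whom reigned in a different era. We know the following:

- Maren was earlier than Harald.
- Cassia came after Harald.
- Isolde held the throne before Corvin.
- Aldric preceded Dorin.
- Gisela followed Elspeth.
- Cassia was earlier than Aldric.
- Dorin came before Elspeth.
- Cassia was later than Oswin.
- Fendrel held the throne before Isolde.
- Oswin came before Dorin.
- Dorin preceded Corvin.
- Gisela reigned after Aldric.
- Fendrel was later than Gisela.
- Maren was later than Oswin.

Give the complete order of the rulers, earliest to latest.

The constraints fix every adjacent pair, so only one ordering works:
Oswin → Maren → Harald → Cassia → Aldric → Dorin → Elspeth → Gisela → Fendrel → Isolde → Corvin.

Oswin, Maren, Harald, Cassia, Aldric, Dorin, Elspeth, Gisela, Fendrel, Isolde, Corvin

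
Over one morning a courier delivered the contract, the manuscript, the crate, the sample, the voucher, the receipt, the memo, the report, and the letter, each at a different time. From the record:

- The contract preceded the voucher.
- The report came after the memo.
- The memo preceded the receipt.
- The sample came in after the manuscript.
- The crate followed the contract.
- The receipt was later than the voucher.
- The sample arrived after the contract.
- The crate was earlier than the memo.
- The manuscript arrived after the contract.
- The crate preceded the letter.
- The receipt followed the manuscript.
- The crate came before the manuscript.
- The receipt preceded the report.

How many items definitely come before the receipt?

Directly stated before the receipt: the manuscript, the memo, and the voucher.
The contract reaches the receipt via the contract → the manuscript → the receipt.
The crate reaches the receipt via the crate → the manuscript → the receipt.
That's the contract, the crate, the manuscript, the memo, and the voucher — 5 in all.

5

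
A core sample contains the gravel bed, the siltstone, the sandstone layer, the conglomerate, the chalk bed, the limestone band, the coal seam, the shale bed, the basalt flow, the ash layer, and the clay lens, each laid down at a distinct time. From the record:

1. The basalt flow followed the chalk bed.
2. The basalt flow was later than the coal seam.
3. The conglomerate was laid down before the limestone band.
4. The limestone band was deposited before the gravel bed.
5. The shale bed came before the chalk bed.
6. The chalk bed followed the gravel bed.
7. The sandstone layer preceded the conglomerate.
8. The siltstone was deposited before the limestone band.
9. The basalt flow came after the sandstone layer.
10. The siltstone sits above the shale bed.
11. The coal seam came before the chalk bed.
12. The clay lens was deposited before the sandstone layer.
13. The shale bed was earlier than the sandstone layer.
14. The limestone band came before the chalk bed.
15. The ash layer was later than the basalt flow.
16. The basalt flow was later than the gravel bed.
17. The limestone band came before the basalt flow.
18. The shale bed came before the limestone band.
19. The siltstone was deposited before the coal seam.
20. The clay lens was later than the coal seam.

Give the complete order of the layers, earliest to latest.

the shale bed, the siltstone, the coal seam, the clay lens, the sandstone layer, the conglomerate, the limestone band, the gravel bed, the chalk bed, the basalt flow, the ash layer

The constraints fix every adjacent pair, so only one ordering works:
the shale bed → the siltstone → the coal seam → the clay lens → the sandstone layer → the conglomerate → the limestone band → the gravel bed → the chalk bed → the basalt flow → the ash layer.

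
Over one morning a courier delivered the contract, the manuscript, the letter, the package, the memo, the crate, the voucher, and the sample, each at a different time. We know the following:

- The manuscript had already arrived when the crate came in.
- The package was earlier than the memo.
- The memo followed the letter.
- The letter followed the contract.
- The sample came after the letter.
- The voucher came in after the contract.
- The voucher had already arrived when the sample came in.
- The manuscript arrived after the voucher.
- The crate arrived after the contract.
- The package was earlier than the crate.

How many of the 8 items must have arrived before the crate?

Directly stated before the crate: the contract, the manuscript, and the package.
The voucher reaches the crate via the voucher → the manuscript → the crate.
No chain forces the memo (or any of the others) ahead of the crate.
That's the contract, the manuscript, the package, and the voucher — 4 in all.

4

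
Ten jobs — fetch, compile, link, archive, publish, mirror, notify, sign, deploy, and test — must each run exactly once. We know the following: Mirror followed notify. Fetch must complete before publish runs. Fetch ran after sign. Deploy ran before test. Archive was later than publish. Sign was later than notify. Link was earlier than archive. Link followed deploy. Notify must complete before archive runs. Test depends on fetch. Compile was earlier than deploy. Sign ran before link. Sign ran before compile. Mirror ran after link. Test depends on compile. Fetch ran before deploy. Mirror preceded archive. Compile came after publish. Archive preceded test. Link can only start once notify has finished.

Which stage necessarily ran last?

Every other stage has a chain of constraints placing it before test, so test is last.

test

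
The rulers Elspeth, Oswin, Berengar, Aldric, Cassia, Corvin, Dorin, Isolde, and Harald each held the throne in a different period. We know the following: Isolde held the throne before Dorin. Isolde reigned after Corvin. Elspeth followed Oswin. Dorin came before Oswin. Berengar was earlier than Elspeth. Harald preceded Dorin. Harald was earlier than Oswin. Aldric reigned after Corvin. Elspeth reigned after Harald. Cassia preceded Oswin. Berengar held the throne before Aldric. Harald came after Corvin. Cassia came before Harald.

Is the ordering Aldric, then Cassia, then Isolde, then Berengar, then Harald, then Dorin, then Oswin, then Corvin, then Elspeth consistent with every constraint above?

no

The constraints require Corvin before Harald, but in the proposed sequence Harald appears ahead of Corvin. That one violation is enough.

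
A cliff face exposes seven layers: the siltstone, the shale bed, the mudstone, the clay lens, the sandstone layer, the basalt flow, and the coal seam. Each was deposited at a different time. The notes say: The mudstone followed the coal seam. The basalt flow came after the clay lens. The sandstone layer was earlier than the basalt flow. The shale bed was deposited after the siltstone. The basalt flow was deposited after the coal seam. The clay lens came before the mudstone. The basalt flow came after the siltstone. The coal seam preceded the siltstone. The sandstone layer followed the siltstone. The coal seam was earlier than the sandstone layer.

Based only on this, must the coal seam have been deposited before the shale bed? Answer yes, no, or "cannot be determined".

yes

Chain the constraints: the coal seam → the siltstone → the shale bed. Each link is directly stated, so the coal seam comes before the shale bed.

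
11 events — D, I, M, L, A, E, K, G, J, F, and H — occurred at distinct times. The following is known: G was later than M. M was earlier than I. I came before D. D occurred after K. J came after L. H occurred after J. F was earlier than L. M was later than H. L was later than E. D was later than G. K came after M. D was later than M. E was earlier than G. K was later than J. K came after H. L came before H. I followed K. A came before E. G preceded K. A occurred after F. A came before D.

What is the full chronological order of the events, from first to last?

F, A, E, L, J, H, M, G, K, I, D

The constraints fix every adjacent pair, so only one ordering works:
F → A → E → L → J → H → M → G → K → I → D.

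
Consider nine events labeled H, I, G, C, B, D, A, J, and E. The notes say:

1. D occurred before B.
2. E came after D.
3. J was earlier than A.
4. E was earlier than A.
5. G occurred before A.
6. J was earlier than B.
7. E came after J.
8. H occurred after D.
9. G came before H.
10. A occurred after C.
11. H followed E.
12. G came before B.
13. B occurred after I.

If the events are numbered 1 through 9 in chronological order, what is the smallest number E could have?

D and J must both come before E — 2 forced predecessors.
Nothing else is forced ahead of E, so its earliest slot is position 2 + 1 = 3.

3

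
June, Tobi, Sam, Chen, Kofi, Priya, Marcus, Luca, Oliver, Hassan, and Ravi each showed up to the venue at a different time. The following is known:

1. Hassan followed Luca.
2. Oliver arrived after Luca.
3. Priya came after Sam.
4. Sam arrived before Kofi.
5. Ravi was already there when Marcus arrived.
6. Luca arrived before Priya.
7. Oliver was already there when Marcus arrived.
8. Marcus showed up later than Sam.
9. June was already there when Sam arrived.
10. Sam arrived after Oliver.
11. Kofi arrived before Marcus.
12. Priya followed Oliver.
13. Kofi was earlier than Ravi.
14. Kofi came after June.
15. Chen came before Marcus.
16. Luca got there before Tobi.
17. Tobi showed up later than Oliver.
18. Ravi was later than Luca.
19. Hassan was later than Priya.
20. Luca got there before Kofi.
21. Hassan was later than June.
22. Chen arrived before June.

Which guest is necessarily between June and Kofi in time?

Sam

Tracing the constraints gives June → Sam → Kofi, so Sam sits after June and before Kofi.
No other guest is forced both after June and before Kofi.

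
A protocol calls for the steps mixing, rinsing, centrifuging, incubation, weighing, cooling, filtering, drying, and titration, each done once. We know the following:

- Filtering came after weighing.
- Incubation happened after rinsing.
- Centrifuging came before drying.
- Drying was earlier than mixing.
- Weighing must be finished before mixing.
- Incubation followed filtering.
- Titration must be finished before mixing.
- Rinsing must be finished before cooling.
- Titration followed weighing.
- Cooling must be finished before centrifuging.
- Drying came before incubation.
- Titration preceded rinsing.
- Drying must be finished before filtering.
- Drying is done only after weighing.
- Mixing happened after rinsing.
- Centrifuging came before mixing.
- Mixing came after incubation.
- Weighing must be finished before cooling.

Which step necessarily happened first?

weighing

Weighing has a chain of constraints placing it before every other step, so weighing must be first.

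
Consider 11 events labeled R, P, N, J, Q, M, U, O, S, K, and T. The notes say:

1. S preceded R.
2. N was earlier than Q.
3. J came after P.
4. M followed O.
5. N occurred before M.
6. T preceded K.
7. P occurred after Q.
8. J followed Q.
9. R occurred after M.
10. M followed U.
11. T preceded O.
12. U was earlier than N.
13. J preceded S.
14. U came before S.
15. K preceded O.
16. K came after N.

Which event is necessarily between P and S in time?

Tracing the constraints gives P → J → S, so J sits after P and before S.
No other event is forced both after P and before S.

J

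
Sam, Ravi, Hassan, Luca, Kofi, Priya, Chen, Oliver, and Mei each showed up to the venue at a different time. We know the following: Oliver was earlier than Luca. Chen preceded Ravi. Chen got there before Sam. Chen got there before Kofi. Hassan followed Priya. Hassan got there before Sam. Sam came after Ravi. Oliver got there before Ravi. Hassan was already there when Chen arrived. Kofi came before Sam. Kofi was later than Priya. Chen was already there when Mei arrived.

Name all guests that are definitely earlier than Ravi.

Chen, Hassan, Oliver, Priya

Directly stated before Ravi: Chen and Oliver.
Hassan reaches Ravi via Hassan → Chen → Ravi.
Priya reaches Ravi via Priya → Hassan → Chen → Ravi.
No chain forces Luca (or any of the others) ahead of Ravi.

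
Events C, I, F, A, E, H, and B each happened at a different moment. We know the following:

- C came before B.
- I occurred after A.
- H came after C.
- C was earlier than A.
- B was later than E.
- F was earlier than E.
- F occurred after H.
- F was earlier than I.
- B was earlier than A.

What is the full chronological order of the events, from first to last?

The constraints fix every adjacent pair, so only one ordering works:
C → H → F → E → B → A → I.

C, H, F, E, B, A, I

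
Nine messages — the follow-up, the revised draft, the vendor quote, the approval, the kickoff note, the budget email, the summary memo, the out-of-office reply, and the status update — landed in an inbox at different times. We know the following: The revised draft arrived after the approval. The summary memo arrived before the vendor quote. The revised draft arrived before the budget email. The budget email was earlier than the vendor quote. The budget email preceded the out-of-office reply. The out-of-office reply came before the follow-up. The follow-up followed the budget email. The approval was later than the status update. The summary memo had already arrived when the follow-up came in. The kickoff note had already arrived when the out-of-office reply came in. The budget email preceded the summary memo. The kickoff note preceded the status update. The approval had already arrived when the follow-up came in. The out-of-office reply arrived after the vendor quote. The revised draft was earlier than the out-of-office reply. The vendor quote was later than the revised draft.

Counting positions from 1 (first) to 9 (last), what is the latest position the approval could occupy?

3

The approval must come before the budget email, the follow-up, the out-of-office reply, the revised draft, the summary memo, and the vendor quote — 6 messages forced after it.
Everything else can be placed before the approval in some valid order, so the approval can sit as late as position 9 − 6 = 3.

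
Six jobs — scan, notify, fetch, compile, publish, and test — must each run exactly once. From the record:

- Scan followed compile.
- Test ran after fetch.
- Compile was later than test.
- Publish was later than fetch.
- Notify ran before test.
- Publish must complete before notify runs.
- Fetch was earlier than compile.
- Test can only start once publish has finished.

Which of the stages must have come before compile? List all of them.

fetch, notify, publish, test

Directly stated before compile: fetch and test.
Notify reaches compile via notify → test → compile.
Publish reaches compile via publish → test → compile.
No chain forces scan ahead of compile.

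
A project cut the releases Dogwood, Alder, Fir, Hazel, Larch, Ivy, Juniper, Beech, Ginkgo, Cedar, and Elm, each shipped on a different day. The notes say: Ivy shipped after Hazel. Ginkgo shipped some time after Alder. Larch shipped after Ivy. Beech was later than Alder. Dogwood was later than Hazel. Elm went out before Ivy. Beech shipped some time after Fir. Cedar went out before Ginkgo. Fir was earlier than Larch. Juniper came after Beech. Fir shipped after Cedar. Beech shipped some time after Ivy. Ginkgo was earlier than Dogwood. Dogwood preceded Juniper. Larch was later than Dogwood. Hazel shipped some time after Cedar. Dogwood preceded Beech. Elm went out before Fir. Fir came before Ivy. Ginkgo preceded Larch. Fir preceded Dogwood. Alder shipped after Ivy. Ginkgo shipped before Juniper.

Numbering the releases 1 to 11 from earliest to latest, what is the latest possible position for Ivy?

Ivy must come before Alder, Beech, Dogwood, Ginkgo, Juniper, and Larch — 6 releases forced after it.
Everything else can be placed before Ivy in some valid order, so Ivy can sit as late as position 11 − 6 = 5.

5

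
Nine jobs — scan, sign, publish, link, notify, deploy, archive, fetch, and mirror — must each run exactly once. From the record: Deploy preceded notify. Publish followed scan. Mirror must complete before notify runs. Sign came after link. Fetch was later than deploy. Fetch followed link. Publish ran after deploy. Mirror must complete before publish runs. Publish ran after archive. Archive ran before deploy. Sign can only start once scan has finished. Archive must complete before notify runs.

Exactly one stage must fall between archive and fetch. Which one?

deploy

Tracing the constraints gives archive → deploy → fetch, so deploy sits after archive and before fetch.
No other stage is forced both after archive and before fetch.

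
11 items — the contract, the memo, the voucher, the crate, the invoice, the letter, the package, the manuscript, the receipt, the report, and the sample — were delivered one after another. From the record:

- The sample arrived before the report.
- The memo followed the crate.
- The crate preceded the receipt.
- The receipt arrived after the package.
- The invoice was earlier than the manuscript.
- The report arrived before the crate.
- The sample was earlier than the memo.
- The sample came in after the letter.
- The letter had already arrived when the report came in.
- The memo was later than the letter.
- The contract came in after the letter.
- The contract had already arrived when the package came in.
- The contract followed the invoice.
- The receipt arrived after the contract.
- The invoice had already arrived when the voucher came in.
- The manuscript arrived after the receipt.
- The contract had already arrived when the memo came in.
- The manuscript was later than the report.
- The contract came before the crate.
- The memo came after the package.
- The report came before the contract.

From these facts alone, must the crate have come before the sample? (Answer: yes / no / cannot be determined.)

no

Tracing the constraints gives the sample → the report → the crate, so the sample must come before the crate.
That means the crate cannot be before the sample.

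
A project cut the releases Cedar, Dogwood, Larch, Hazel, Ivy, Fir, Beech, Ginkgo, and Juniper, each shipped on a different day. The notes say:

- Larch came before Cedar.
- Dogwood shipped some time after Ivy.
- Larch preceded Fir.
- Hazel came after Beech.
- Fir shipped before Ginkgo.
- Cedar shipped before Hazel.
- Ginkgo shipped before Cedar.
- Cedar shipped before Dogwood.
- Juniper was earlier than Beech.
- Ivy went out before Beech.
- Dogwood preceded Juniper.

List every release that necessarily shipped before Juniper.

Cedar, Dogwood, Fir, Ginkgo, Ivy, Larch

Directly stated before Juniper: Dogwood.
Cedar reaches Juniper via Cedar → Dogwood → Juniper.
Fir reaches Juniper via Fir → Ginkgo → Cedar → Dogwood → Juniper.
Ginkgo reaches Juniper via Ginkgo → Cedar → Dogwood → Juniper.
Likewise Ivy and Larch each reach Juniper by chaining the stated constraints.
No chain forces Hazel (or any of the others) ahead of Juniper.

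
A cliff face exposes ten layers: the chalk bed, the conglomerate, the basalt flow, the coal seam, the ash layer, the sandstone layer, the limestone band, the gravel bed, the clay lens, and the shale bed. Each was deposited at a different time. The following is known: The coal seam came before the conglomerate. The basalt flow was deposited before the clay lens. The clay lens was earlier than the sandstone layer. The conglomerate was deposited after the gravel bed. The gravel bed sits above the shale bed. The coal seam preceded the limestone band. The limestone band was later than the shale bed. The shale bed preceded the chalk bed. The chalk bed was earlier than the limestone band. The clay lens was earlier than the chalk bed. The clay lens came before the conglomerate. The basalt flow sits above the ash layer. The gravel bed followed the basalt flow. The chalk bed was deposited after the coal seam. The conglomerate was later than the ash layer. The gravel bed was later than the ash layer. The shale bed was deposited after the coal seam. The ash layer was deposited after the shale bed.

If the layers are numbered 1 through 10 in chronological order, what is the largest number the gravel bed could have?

9

The gravel bed must come before the conglomerate — 1 layer forced after it.
Everything else can be placed before the gravel bed in some valid order, so the gravel bed can sit as late as position 10 − 1 = 9.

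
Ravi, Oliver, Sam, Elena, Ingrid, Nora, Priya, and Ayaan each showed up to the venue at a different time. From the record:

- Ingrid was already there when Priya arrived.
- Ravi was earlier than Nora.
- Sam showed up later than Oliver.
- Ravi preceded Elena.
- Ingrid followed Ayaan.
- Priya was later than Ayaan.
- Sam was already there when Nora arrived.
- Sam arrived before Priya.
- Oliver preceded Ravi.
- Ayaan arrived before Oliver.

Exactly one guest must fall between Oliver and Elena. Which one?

Ravi

Tracing the constraints gives Oliver → Ravi → Elena, so Ravi sits after Oliver and before Elena.
No other guest is forced both after Oliver and before Elena.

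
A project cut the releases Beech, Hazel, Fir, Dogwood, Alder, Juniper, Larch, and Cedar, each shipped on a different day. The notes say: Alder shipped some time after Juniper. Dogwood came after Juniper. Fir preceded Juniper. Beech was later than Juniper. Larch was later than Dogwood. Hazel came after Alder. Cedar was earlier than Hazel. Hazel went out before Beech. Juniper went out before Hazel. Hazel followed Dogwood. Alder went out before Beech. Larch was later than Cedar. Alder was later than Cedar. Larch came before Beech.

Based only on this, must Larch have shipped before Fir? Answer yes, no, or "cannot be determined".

no

Tracing the constraints gives Fir → Juniper → Dogwood → Larch, so Fir must come before Larch.
That means Larch cannot be before Fir.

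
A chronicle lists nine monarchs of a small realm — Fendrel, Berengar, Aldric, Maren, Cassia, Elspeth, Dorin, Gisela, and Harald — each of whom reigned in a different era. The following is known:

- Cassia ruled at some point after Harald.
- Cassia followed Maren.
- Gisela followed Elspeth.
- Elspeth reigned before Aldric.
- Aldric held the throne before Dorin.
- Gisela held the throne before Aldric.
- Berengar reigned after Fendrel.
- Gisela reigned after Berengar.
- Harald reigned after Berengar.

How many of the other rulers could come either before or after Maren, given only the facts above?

Forced after Maren: Cassia.
That leaves Aldric, Berengar, Dorin, Elspeth, Fendrel, Gisela, and Harald with no forced order relative to Maren — 7.

7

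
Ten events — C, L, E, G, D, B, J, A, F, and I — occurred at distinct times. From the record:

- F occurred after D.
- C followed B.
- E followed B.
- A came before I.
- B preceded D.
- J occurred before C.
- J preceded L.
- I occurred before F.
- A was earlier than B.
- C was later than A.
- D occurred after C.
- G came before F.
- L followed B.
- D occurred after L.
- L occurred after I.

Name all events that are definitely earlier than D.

A, B, C, I, J, L

Directly stated before D: B, C, and L.
A reaches D via A → B → D.
I reaches D via I → L → D.
J reaches D via J → L → D.
No chain forces F (or any of the others) ahead of D.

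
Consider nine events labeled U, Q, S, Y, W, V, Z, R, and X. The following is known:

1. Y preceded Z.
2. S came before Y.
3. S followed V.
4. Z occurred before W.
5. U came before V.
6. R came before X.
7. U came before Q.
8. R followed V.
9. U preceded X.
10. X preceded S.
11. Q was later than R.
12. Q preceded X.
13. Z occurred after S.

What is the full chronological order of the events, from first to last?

The constraints fix every adjacent pair, so only one ordering works:
U → V → R → Q → X → S → Y → Z → W.

U, V, R, Q, X, S, Y, Z, W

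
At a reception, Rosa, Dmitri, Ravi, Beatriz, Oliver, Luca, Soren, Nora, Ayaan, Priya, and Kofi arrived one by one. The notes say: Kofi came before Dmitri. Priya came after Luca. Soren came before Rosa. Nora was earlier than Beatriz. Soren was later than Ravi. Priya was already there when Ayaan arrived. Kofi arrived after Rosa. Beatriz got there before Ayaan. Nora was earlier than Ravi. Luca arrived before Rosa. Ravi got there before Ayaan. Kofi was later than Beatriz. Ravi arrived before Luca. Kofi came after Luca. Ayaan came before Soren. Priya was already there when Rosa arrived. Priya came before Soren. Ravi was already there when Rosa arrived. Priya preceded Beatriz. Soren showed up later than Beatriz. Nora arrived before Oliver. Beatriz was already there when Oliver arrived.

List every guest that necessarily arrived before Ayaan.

Directly stated before Ayaan: Beatriz, Priya, and Ravi.
Luca reaches Ayaan via Luca → Priya → Ayaan.
Nora reaches Ayaan via Nora → Ravi → Ayaan.
No chain forces Oliver (or any of the others) ahead of Ayaan.

Beatriz, Luca, Nora, Priya, Ravi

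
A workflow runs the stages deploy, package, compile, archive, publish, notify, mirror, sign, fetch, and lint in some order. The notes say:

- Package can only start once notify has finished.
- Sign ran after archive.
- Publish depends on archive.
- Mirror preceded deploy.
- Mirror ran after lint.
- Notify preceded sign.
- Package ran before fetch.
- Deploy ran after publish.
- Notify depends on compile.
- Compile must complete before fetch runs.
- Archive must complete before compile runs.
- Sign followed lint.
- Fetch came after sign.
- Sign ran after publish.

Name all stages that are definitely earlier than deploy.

archive, lint, mirror, publish

Directly stated before deploy: mirror and publish.
Archive reaches deploy via archive → publish → deploy.
Lint reaches deploy via lint → mirror → deploy.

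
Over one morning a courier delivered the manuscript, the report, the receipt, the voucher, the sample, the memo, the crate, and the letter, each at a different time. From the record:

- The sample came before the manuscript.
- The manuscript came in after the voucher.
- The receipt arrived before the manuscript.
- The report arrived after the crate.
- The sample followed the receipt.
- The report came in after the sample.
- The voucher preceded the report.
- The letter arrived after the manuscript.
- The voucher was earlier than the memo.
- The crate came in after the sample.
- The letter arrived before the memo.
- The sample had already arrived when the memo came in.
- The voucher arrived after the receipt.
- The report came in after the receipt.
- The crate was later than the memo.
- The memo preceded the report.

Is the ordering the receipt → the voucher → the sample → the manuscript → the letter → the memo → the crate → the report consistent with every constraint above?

yes

Check each stated constraint against the proposed order — e.g. the voucher is ahead of the report; the receipt is ahead of the report. Every pair is in the required order; nothing is violated.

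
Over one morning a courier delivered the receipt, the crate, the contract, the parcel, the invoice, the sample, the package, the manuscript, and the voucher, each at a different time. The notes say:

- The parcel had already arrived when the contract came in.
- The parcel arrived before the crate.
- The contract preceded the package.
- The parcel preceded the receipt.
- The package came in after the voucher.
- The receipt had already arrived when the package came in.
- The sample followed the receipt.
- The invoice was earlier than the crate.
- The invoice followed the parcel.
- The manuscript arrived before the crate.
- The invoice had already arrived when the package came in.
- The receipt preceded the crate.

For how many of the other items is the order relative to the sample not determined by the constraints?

Forced before the sample: the parcel and the receipt.
That leaves the contract, the crate, the invoice, the manuscript, the package, and the voucher with no forced order relative to the sample — 6.

6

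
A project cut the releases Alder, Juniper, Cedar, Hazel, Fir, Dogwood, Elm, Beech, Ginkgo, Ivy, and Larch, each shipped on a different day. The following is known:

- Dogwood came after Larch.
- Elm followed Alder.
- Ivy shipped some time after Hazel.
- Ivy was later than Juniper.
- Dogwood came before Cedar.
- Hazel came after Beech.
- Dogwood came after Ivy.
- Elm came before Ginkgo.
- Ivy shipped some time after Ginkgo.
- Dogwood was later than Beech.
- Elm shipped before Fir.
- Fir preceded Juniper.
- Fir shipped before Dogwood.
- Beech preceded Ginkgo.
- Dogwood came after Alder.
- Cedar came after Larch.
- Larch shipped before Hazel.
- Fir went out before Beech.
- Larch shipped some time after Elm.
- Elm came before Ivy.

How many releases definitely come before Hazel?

Directly stated before Hazel: Beech and Larch.
Alder reaches Hazel via Alder → Elm → Larch → Hazel.
Elm reaches Hazel via Elm → Larch → Hazel.
Fir reaches Hazel via Fir → Beech → Hazel.
That's Alder, Beech, Elm, Fir, and Larch — 5 in all.

5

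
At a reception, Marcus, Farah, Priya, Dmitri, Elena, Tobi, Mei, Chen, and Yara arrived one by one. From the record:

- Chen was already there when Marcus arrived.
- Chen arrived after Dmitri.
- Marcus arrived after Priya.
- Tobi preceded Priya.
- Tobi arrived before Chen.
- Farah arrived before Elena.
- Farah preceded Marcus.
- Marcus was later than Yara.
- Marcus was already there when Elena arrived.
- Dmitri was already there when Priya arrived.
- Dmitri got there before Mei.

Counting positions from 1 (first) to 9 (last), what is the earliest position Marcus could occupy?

7

Chen, Dmitri, Farah, Priya, Tobi, and Yara must all come before Marcus — 6 forced predecessors.
Nothing else is forced ahead of Marcus, so their earliest slot is position 6 + 1 = 7.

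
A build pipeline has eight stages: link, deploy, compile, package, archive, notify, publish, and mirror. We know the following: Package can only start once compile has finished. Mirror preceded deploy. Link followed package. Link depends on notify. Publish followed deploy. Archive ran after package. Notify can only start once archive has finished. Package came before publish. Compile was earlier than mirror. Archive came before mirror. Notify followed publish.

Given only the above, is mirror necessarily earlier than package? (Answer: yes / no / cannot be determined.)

Tracing the constraints gives package → archive → mirror, so package must come before mirror.
That means mirror cannot be before package.

no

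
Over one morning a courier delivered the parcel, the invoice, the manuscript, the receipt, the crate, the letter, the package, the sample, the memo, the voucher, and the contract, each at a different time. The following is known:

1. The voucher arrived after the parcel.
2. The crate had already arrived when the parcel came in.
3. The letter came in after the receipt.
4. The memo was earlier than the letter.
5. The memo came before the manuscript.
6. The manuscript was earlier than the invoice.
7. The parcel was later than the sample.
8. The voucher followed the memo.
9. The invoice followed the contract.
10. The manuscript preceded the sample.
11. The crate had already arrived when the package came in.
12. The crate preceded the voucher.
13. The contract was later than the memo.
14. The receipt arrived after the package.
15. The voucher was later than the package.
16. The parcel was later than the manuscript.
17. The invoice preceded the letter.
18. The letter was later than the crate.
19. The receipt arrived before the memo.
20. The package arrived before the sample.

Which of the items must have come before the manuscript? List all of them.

the crate, the memo, the package, the receipt

Directly stated before the manuscript: the memo.
The crate reaches the manuscript via the crate → the package → the receipt → the memo → the manuscript.
The package reaches the manuscript via the package → the receipt → the memo → the manuscript.
The receipt reaches the manuscript via the receipt → the memo → the manuscript.
No chain forces the sample (or any of the others) ahead of the manuscript.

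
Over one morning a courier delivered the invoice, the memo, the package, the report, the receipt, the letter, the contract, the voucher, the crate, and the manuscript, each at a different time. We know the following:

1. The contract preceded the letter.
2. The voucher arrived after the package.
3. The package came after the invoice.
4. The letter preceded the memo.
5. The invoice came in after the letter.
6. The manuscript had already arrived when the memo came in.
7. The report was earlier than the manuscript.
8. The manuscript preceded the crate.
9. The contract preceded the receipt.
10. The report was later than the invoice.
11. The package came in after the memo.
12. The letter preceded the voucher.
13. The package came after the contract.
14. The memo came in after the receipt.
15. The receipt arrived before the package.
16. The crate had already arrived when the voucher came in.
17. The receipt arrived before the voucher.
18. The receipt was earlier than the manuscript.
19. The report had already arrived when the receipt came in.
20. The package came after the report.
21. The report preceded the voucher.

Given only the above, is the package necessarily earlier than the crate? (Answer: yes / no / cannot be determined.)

cannot be determined

No chain of stated constraints runs from the package to the crate, and none runs from the crate to the package either.
So the relative order of the package and the crate is not fixed by the given facts.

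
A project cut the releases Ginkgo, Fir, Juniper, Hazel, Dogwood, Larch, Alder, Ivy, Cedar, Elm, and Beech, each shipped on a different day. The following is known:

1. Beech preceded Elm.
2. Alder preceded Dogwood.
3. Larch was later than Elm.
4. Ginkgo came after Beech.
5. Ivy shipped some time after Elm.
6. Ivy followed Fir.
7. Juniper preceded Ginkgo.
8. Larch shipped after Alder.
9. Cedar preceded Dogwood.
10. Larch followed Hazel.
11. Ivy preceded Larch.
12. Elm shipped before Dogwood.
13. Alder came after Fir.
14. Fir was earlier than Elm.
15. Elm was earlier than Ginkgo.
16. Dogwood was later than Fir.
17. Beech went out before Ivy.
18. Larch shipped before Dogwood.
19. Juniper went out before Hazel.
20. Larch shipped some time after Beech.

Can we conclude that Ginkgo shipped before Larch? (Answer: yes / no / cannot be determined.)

No chain of stated constraints runs from Ginkgo to Larch, and none runs from Larch to Ginkgo either.
So the relative order of Ginkgo and Larch is not fixed by the given facts.

cannot be determined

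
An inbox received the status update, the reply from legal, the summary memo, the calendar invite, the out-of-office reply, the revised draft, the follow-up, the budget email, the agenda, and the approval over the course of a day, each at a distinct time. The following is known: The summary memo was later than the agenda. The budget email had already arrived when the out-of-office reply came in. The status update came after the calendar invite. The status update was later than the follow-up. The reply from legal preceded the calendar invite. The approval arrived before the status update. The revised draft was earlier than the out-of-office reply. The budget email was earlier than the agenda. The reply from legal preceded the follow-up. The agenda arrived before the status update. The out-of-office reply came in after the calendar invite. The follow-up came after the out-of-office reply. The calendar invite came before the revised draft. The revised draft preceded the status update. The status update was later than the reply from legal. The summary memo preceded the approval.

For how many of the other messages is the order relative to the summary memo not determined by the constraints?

5

Forced before the summary memo: the agenda and the budget email; forced after the summary memo: the approval and the status update.
That leaves the calendar invite, the follow-up, the out-of-office reply, the reply from legal, and the revised draft with no forced order relative to the summary memo — 5.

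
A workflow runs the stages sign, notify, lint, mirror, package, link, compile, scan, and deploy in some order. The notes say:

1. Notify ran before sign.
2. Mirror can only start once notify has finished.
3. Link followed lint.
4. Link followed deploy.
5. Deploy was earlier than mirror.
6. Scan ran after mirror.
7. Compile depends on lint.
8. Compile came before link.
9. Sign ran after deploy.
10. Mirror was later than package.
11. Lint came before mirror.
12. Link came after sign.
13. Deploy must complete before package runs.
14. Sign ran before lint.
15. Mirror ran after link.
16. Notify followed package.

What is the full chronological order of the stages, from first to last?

deploy, package, notify, sign, lint, compile, link, mirror, scan

The constraints fix every adjacent pair, so only one ordering works:
deploy → package → notify → sign → lint → compile → link → mirror → scan.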